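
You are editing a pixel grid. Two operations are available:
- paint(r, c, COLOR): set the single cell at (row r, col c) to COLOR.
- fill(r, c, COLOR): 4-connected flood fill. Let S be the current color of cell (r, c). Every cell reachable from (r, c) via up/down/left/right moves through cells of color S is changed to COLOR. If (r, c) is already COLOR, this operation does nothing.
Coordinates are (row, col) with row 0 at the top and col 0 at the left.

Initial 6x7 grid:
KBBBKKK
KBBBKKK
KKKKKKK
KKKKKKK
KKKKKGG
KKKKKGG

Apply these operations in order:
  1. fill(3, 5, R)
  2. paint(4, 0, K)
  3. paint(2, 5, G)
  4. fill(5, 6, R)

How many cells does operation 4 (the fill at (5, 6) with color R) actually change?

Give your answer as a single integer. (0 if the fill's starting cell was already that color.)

Answer: 4

Derivation:
After op 1 fill(3,5,R) [32 cells changed]:
RBBBRRR
RBBBRRR
RRRRRRR
RRRRRRR
RRRRRGG
RRRRRGG
After op 2 paint(4,0,K):
RBBBRRR
RBBBRRR
RRRRRRR
RRRRRRR
KRRRRGG
RRRRRGG
After op 3 paint(2,5,G):
RBBBRRR
RBBBRRR
RRRRRGR
RRRRRRR
KRRRRGG
RRRRRGG
After op 4 fill(5,6,R) [4 cells changed]:
RBBBRRR
RBBBRRR
RRRRRGR
RRRRRRR
KRRRRRR
RRRRRRR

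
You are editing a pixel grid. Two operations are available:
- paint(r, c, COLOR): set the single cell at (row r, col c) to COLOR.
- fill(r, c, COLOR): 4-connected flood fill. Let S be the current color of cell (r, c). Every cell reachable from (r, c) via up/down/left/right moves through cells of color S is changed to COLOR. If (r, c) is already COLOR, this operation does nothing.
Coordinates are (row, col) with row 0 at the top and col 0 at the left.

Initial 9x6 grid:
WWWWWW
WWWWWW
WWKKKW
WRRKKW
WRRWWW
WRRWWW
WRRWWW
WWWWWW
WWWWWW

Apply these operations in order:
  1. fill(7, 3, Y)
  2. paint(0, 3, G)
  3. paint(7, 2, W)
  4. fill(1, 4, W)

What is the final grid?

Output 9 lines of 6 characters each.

Answer: WWWGWW
WWWWWW
WWKKKW
WRRKKW
WRRWWW
WRRWWW
WRRWWW
WWWWWW
WWWWWW

Derivation:
After op 1 fill(7,3,Y) [41 cells changed]:
YYYYYY
YYYYYY
YYKKKY
YRRKKY
YRRYYY
YRRYYY
YRRYYY
YYYYYY
YYYYYY
After op 2 paint(0,3,G):
YYYGYY
YYYYYY
YYKKKY
YRRKKY
YRRYYY
YRRYYY
YRRYYY
YYYYYY
YYYYYY
After op 3 paint(7,2,W):
YYYGYY
YYYYYY
YYKKKY
YRRKKY
YRRYYY
YRRYYY
YRRYYY
YYWYYY
YYYYYY
After op 4 fill(1,4,W) [39 cells changed]:
WWWGWW
WWWWWW
WWKKKW
WRRKKW
WRRWWW
WRRWWW
WRRWWW
WWWWWW
WWWWWW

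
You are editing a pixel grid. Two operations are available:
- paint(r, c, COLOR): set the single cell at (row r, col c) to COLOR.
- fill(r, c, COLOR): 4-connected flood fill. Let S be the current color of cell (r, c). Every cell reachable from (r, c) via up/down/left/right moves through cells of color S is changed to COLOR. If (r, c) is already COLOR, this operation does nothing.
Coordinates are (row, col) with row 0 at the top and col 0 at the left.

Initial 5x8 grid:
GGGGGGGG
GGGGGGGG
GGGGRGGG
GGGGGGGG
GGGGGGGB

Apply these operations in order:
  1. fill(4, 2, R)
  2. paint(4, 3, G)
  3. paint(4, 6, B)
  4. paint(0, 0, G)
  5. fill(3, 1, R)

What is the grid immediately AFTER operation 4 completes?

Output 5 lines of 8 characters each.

After op 1 fill(4,2,R) [38 cells changed]:
RRRRRRRR
RRRRRRRR
RRRRRRRR
RRRRRRRR
RRRRRRRB
After op 2 paint(4,3,G):
RRRRRRRR
RRRRRRRR
RRRRRRRR
RRRRRRRR
RRRGRRRB
After op 3 paint(4,6,B):
RRRRRRRR
RRRRRRRR
RRRRRRRR
RRRRRRRR
RRRGRRBB
After op 4 paint(0,0,G):
GRRRRRRR
RRRRRRRR
RRRRRRRR
RRRRRRRR
RRRGRRBB

Answer: GRRRRRRR
RRRRRRRR
RRRRRRRR
RRRRRRRR
RRRGRRBB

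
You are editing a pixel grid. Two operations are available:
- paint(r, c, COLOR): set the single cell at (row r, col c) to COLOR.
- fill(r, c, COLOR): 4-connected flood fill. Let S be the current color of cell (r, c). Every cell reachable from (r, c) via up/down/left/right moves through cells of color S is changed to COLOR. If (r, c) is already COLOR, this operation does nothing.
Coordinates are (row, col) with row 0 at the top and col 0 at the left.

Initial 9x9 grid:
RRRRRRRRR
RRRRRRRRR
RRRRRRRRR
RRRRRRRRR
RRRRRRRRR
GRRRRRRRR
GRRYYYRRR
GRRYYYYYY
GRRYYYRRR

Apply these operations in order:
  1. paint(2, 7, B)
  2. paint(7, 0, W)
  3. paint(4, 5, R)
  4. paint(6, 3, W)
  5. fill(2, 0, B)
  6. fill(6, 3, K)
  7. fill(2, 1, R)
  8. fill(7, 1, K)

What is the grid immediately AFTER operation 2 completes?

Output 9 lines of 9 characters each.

Answer: RRRRRRRRR
RRRRRRRRR
RRRRRRRBR
RRRRRRRRR
RRRRRRRRR
GRRRRRRRR
GRRYYYRRR
WRRYYYYYY
GRRYYYRRR

Derivation:
After op 1 paint(2,7,B):
RRRRRRRRR
RRRRRRRRR
RRRRRRRBR
RRRRRRRRR
RRRRRRRRR
GRRRRRRRR
GRRYYYRRR
GRRYYYYYY
GRRYYYRRR
After op 2 paint(7,0,W):
RRRRRRRRR
RRRRRRRRR
RRRRRRRBR
RRRRRRRRR
RRRRRRRRR
GRRRRRRRR
GRRYYYRRR
WRRYYYYYY
GRRYYYRRR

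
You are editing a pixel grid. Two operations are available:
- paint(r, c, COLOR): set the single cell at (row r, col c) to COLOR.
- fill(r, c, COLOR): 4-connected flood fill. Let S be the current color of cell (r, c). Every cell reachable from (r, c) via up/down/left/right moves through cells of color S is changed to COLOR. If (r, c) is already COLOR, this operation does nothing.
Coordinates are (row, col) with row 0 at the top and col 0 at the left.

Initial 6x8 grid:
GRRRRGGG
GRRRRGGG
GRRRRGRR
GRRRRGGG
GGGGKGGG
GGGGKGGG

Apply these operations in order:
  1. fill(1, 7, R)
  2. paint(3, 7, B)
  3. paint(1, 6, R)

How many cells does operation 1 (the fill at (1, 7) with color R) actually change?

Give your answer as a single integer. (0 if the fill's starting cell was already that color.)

After op 1 fill(1,7,R) [16 cells changed]:
GRRRRRRR
GRRRRRRR
GRRRRRRR
GRRRRRRR
GGGGKRRR
GGGGKRRR

Answer: 16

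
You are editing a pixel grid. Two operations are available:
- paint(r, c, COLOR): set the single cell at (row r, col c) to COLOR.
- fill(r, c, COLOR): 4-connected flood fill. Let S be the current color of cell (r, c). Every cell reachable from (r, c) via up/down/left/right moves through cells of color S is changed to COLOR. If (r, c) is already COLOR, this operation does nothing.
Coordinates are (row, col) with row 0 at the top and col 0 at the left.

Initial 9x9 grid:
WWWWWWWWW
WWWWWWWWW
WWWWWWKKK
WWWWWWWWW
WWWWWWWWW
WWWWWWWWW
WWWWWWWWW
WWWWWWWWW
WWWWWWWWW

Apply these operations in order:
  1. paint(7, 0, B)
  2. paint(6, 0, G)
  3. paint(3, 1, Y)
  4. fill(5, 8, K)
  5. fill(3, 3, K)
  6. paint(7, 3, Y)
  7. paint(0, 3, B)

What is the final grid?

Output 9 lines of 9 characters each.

After op 1 paint(7,0,B):
WWWWWWWWW
WWWWWWWWW
WWWWWWKKK
WWWWWWWWW
WWWWWWWWW
WWWWWWWWW
WWWWWWWWW
BWWWWWWWW
WWWWWWWWW
After op 2 paint(6,0,G):
WWWWWWWWW
WWWWWWWWW
WWWWWWKKK
WWWWWWWWW
WWWWWWWWW
WWWWWWWWW
GWWWWWWWW
BWWWWWWWW
WWWWWWWWW
After op 3 paint(3,1,Y):
WWWWWWWWW
WWWWWWWWW
WWWWWWKKK
WYWWWWWWW
WWWWWWWWW
WWWWWWWWW
GWWWWWWWW
BWWWWWWWW
WWWWWWWWW
After op 4 fill(5,8,K) [75 cells changed]:
KKKKKKKKK
KKKKKKKKK
KKKKKKKKK
KYKKKKKKK
KKKKKKKKK
KKKKKKKKK
GKKKKKKKK
BKKKKKKKK
KKKKKKKKK
After op 5 fill(3,3,K) [0 cells changed]:
KKKKKKKKK
KKKKKKKKK
KKKKKKKKK
KYKKKKKKK
KKKKKKKKK
KKKKKKKKK
GKKKKKKKK
BKKKKKKKK
KKKKKKKKK
After op 6 paint(7,3,Y):
KKKKKKKKK
KKKKKKKKK
KKKKKKKKK
KYKKKKKKK
KKKKKKKKK
KKKKKKKKK
GKKKKKKKK
BKKYKKKKK
KKKKKKKKK
After op 7 paint(0,3,B):
KKKBKKKKK
KKKKKKKKK
KKKKKKKKK
KYKKKKKKK
KKKKKKKKK
KKKKKKKKK
GKKKKKKKK
BKKYKKKKK
KKKKKKKKK

Answer: KKKBKKKKK
KKKKKKKKK
KKKKKKKKK
KYKKKKKKK
KKKKKKKKK
KKKKKKKKK
GKKKKKKKK
BKKYKKKKK
KKKKKKKKK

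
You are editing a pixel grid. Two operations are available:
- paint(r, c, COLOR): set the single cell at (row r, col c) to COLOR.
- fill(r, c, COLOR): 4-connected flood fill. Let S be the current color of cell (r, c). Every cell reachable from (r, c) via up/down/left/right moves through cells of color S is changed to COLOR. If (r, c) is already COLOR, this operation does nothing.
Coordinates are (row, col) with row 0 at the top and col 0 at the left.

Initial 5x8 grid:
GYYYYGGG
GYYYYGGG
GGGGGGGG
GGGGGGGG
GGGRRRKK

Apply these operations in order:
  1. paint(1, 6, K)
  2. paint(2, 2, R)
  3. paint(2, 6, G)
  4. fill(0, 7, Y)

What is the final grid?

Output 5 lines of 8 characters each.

Answer: YYYYYYYY
YYYYYYKY
YYRYYYYY
YYYYYYYY
YYYRRRKK

Derivation:
After op 1 paint(1,6,K):
GYYYYGGG
GYYYYGKG
GGGGGGGG
GGGGGGGG
GGGRRRKK
After op 2 paint(2,2,R):
GYYYYGGG
GYYYYGKG
GGRGGGGG
GGGGGGGG
GGGRRRKK
After op 3 paint(2,6,G):
GYYYYGGG
GYYYYGKG
GGRGGGGG
GGGGGGGG
GGGRRRKK
After op 4 fill(0,7,Y) [25 cells changed]:
YYYYYYYY
YYYYYYKY
YYRYYYYY
YYYYYYYY
YYYRRRKK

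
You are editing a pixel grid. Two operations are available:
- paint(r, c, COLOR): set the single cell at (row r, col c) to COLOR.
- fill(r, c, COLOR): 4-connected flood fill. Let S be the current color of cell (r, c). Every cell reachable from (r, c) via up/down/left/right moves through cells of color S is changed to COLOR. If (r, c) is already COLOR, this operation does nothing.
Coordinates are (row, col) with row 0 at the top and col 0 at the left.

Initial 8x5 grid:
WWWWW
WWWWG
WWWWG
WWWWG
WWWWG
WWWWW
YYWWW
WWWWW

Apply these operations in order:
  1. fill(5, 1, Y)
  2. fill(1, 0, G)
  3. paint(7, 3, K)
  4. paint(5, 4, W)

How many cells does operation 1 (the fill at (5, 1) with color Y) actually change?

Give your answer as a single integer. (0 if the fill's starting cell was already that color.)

After op 1 fill(5,1,Y) [34 cells changed]:
YYYYY
YYYYG
YYYYG
YYYYG
YYYYG
YYYYY
YYYYY
YYYYY

Answer: 34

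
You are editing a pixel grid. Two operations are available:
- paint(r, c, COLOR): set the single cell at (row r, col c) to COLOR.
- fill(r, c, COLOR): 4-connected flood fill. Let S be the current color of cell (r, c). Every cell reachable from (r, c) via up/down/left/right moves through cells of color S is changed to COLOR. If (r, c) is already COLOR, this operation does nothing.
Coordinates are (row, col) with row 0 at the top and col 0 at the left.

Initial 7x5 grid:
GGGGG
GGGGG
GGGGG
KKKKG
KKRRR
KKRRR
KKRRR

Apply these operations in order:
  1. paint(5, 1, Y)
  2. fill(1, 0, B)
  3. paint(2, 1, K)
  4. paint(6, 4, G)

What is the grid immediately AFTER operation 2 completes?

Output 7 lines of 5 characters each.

After op 1 paint(5,1,Y):
GGGGG
GGGGG
GGGGG
KKKKG
KKRRR
KYRRR
KKRRR
After op 2 fill(1,0,B) [16 cells changed]:
BBBBB
BBBBB
BBBBB
KKKKB
KKRRR
KYRRR
KKRRR

Answer: BBBBB
BBBBB
BBBBB
KKKKB
KKRRR
KYRRR
KKRRR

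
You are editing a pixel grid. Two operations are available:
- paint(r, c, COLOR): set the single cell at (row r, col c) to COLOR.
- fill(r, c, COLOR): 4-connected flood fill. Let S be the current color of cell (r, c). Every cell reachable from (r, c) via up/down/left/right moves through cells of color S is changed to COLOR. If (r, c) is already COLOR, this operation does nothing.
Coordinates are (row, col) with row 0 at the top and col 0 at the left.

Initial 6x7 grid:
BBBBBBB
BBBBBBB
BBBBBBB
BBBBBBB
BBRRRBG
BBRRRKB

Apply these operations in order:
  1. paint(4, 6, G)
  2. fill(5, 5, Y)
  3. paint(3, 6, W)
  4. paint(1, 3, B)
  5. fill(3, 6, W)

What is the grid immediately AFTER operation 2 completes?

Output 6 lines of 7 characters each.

Answer: BBBBBBB
BBBBBBB
BBBBBBB
BBBBBBB
BBRRRBG
BBRRRYB

Derivation:
After op 1 paint(4,6,G):
BBBBBBB
BBBBBBB
BBBBBBB
BBBBBBB
BBRRRBG
BBRRRKB
After op 2 fill(5,5,Y) [1 cells changed]:
BBBBBBB
BBBBBBB
BBBBBBB
BBBBBBB
BBRRRBG
BBRRRYB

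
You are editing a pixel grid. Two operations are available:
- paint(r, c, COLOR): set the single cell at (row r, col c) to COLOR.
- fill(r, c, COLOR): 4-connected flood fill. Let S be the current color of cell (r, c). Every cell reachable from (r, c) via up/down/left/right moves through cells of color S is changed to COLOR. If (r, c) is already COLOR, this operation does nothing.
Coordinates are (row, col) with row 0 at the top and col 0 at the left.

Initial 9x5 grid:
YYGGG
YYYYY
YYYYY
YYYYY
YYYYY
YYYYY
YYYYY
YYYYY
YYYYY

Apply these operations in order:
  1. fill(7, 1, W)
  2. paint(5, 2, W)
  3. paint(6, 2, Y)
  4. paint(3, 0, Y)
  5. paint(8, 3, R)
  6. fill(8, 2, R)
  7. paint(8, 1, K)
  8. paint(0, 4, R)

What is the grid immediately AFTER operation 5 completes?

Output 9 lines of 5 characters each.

Answer: WWGGG
WWWWW
WWWWW
YWWWW
WWWWW
WWWWW
WWYWW
WWWWW
WWWRW

Derivation:
After op 1 fill(7,1,W) [42 cells changed]:
WWGGG
WWWWW
WWWWW
WWWWW
WWWWW
WWWWW
WWWWW
WWWWW
WWWWW
After op 2 paint(5,2,W):
WWGGG
WWWWW
WWWWW
WWWWW
WWWWW
WWWWW
WWWWW
WWWWW
WWWWW
After op 3 paint(6,2,Y):
WWGGG
WWWWW
WWWWW
WWWWW
WWWWW
WWWWW
WWYWW
WWWWW
WWWWW
After op 4 paint(3,0,Y):
WWGGG
WWWWW
WWWWW
YWWWW
WWWWW
WWWWW
WWYWW
WWWWW
WWWWW
After op 5 paint(8,3,R):
WWGGG
WWWWW
WWWWW
YWWWW
WWWWW
WWWWW
WWYWW
WWWWW
WWWRW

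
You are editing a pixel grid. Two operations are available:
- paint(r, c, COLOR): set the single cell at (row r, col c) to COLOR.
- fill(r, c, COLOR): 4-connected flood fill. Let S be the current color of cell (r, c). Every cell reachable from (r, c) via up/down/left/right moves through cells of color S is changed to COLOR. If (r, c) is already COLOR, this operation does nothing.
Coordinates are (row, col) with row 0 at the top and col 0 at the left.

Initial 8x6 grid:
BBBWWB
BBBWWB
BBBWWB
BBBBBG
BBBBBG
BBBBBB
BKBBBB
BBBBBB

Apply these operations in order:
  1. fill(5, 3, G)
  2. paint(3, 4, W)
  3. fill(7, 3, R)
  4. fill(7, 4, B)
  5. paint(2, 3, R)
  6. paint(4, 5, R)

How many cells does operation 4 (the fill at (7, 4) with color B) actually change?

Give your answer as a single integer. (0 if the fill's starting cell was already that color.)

After op 1 fill(5,3,G) [36 cells changed]:
GGGWWB
GGGWWB
GGGWWB
GGGGGG
GGGGGG
GGGGGG
GKGGGG
GGGGGG
After op 2 paint(3,4,W):
GGGWWB
GGGWWB
GGGWWB
GGGGWG
GGGGGG
GGGGGG
GKGGGG
GGGGGG
After op 3 fill(7,3,R) [37 cells changed]:
RRRWWB
RRRWWB
RRRWWB
RRRRWR
RRRRRR
RRRRRR
RKRRRR
RRRRRR
After op 4 fill(7,4,B) [37 cells changed]:
BBBWWB
BBBWWB
BBBWWB
BBBBWB
BBBBBB
BBBBBB
BKBBBB
BBBBBB

Answer: 37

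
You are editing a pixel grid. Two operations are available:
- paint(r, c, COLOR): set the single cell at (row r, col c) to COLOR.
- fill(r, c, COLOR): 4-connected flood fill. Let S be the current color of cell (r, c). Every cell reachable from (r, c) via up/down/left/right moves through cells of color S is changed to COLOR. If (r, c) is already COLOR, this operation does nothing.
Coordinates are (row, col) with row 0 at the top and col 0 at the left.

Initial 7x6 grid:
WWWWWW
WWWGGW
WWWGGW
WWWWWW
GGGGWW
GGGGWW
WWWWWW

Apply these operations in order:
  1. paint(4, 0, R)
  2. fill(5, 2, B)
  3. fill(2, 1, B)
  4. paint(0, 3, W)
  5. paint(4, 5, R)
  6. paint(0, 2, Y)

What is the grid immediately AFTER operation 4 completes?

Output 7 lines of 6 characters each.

After op 1 paint(4,0,R):
WWWWWW
WWWGGW
WWWGGW
WWWWWW
RGGGWW
GGGGWW
WWWWWW
After op 2 fill(5,2,B) [7 cells changed]:
WWWWWW
WWWGGW
WWWGGW
WWWWWW
RBBBWW
BBBBWW
WWWWWW
After op 3 fill(2,1,B) [30 cells changed]:
BBBBBB
BBBGGB
BBBGGB
BBBBBB
RBBBBB
BBBBBB
BBBBBB
After op 4 paint(0,3,W):
BBBWBB
BBBGGB
BBBGGB
BBBBBB
RBBBBB
BBBBBB
BBBBBB

Answer: BBBWBB
BBBGGB
BBBGGB
BBBBBB
RBBBBB
BBBBBB
BBBBBB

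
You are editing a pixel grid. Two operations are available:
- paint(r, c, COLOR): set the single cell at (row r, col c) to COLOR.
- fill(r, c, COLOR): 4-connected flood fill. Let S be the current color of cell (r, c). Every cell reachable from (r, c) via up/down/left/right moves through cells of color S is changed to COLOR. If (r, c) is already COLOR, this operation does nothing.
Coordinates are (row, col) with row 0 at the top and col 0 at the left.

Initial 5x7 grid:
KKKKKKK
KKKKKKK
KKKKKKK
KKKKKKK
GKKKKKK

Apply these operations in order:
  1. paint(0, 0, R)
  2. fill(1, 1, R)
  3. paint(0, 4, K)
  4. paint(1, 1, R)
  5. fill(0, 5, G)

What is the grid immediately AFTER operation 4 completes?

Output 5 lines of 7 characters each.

Answer: RRRRKRR
RRRRRRR
RRRRRRR
RRRRRRR
GRRRRRR

Derivation:
After op 1 paint(0,0,R):
RKKKKKK
KKKKKKK
KKKKKKK
KKKKKKK
GKKKKKK
After op 2 fill(1,1,R) [33 cells changed]:
RRRRRRR
RRRRRRR
RRRRRRR
RRRRRRR
GRRRRRR
After op 3 paint(0,4,K):
RRRRKRR
RRRRRRR
RRRRRRR
RRRRRRR
GRRRRRR
After op 4 paint(1,1,R):
RRRRKRR
RRRRRRR
RRRRRRR
RRRRRRR
GRRRRRR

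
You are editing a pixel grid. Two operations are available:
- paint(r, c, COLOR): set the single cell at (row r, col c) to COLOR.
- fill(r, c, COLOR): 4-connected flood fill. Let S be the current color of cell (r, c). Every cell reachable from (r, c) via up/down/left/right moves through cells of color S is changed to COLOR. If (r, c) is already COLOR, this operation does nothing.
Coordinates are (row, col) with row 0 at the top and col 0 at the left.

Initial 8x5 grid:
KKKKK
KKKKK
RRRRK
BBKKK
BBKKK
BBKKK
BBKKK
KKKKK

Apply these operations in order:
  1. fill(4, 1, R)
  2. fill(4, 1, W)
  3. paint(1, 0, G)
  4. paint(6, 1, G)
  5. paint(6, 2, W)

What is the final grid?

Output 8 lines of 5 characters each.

After op 1 fill(4,1,R) [8 cells changed]:
KKKKK
KKKKK
RRRRK
RRKKK
RRKKK
RRKKK
RRKKK
KKKKK
After op 2 fill(4,1,W) [12 cells changed]:
KKKKK
KKKKK
WWWWK
WWKKK
WWKKK
WWKKK
WWKKK
KKKKK
After op 3 paint(1,0,G):
KKKKK
GKKKK
WWWWK
WWKKK
WWKKK
WWKKK
WWKKK
KKKKK
After op 4 paint(6,1,G):
KKKKK
GKKKK
WWWWK
WWKKK
WWKKK
WWKKK
WGKKK
KKKKK
After op 5 paint(6,2,W):
KKKKK
GKKKK
WWWWK
WWKKK
WWKKK
WWKKK
WGWKK
KKKKK

Answer: KKKKK
GKKKK
WWWWK
WWKKK
WWKKK
WWKKK
WGWKK
KKKKK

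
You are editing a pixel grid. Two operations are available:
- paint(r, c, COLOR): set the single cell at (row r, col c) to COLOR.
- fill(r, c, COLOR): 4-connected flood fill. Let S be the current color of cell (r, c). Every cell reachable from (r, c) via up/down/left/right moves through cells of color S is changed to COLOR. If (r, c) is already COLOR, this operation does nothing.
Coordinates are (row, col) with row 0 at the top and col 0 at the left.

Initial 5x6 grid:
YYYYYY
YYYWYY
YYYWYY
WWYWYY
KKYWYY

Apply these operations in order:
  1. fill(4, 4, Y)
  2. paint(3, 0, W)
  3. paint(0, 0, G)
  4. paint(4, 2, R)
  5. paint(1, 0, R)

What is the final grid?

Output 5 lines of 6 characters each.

After op 1 fill(4,4,Y) [0 cells changed]:
YYYYYY
YYYWYY
YYYWYY
WWYWYY
KKYWYY
After op 2 paint(3,0,W):
YYYYYY
YYYWYY
YYYWYY
WWYWYY
KKYWYY
After op 3 paint(0,0,G):
GYYYYY
YYYWYY
YYYWYY
WWYWYY
KKYWYY
After op 4 paint(4,2,R):
GYYYYY
YYYWYY
YYYWYY
WWYWYY
KKRWYY
After op 5 paint(1,0,R):
GYYYYY
RYYWYY
YYYWYY
WWYWYY
KKRWYY

Answer: GYYYYY
RYYWYY
YYYWYY
WWYWYY
KKRWYY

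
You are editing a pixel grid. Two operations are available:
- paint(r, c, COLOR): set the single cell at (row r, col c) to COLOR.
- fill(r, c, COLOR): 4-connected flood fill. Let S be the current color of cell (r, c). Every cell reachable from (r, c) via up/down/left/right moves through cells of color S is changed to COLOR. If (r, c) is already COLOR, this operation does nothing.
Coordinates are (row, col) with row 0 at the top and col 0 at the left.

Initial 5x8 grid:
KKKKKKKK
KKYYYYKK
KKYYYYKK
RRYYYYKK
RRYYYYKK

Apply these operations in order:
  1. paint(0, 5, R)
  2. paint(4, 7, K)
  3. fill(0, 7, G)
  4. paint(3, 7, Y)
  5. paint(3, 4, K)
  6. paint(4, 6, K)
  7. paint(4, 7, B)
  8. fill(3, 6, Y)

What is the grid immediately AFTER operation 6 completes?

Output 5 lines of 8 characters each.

After op 1 paint(0,5,R):
KKKKKRKK
KKYYYYKK
KKYYYYKK
RRYYYYKK
RRYYYYKK
After op 2 paint(4,7,K):
KKKKKRKK
KKYYYYKK
KKYYYYKK
RRYYYYKK
RRYYYYKK
After op 3 fill(0,7,G) [10 cells changed]:
KKKKKRGG
KKYYYYGG
KKYYYYGG
RRYYYYGG
RRYYYYGG
After op 4 paint(3,7,Y):
KKKKKRGG
KKYYYYGG
KKYYYYGG
RRYYYYGY
RRYYYYGG
After op 5 paint(3,4,K):
KKKKKRGG
KKYYYYGG
KKYYYYGG
RRYYKYGY
RRYYYYGG
After op 6 paint(4,6,K):
KKKKKRGG
KKYYYYGG
KKYYYYGG
RRYYKYGY
RRYYYYKG

Answer: KKKKKRGG
KKYYYYGG
KKYYYYGG
RRYYKYGY
RRYYYYKG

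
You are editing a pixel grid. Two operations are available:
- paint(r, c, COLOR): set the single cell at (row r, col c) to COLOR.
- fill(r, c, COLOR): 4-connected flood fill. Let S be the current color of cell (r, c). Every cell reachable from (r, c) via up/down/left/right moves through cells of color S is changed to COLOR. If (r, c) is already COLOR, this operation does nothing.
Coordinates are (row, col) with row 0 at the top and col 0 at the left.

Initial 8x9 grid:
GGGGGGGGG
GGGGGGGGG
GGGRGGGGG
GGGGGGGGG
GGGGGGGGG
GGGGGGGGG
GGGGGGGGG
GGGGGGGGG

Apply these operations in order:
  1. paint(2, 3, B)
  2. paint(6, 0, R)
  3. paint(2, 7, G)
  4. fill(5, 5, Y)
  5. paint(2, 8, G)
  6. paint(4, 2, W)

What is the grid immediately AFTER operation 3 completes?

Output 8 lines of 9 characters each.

After op 1 paint(2,3,B):
GGGGGGGGG
GGGGGGGGG
GGGBGGGGG
GGGGGGGGG
GGGGGGGGG
GGGGGGGGG
GGGGGGGGG
GGGGGGGGG
After op 2 paint(6,0,R):
GGGGGGGGG
GGGGGGGGG
GGGBGGGGG
GGGGGGGGG
GGGGGGGGG
GGGGGGGGG
RGGGGGGGG
GGGGGGGGG
After op 3 paint(2,7,G):
GGGGGGGGG
GGGGGGGGG
GGGBGGGGG
GGGGGGGGG
GGGGGGGGG
GGGGGGGGG
RGGGGGGGG
GGGGGGGGG

Answer: GGGGGGGGG
GGGGGGGGG
GGGBGGGGG
GGGGGGGGG
GGGGGGGGG
GGGGGGGGG
RGGGGGGGG
GGGGGGGGG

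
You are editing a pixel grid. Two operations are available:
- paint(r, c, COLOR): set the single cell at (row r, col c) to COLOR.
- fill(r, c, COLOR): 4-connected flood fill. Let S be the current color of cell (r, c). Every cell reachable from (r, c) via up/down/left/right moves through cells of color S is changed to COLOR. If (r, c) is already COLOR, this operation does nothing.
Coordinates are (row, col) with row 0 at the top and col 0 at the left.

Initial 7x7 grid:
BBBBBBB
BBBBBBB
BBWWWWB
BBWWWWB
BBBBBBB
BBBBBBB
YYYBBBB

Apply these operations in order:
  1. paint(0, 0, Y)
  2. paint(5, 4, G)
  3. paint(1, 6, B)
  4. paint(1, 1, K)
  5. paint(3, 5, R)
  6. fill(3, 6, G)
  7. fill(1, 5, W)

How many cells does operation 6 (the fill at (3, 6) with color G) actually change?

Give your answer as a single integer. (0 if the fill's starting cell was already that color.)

Answer: 35

Derivation:
After op 1 paint(0,0,Y):
YBBBBBB
BBBBBBB
BBWWWWB
BBWWWWB
BBBBBBB
BBBBBBB
YYYBBBB
After op 2 paint(5,4,G):
YBBBBBB
BBBBBBB
BBWWWWB
BBWWWWB
BBBBBBB
BBBBGBB
YYYBBBB
After op 3 paint(1,6,B):
YBBBBBB
BBBBBBB
BBWWWWB
BBWWWWB
BBBBBBB
BBBBGBB
YYYBBBB
After op 4 paint(1,1,K):
YBBBBBB
BKBBBBB
BBWWWWB
BBWWWWB
BBBBBBB
BBBBGBB
YYYBBBB
After op 5 paint(3,5,R):
YBBBBBB
BKBBBBB
BBWWWWB
BBWWWRB
BBBBBBB
BBBBGBB
YYYBBBB
After op 6 fill(3,6,G) [35 cells changed]:
YGGGGGG
GKGGGGG
GGWWWWG
GGWWWRG
GGGGGGG
GGGGGGG
YYYGGGG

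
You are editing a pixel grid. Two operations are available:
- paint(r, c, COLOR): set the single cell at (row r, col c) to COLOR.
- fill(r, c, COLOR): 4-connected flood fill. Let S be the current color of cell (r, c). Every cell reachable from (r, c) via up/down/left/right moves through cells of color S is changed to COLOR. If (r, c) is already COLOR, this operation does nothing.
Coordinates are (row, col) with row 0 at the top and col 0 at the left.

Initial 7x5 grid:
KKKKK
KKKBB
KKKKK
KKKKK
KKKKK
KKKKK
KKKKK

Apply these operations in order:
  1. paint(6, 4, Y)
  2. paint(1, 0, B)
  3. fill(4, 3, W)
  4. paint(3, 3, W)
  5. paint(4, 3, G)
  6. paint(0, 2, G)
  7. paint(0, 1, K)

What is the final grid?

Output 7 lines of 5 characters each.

After op 1 paint(6,4,Y):
KKKKK
KKKBB
KKKKK
KKKKK
KKKKK
KKKKK
KKKKY
After op 2 paint(1,0,B):
KKKKK
BKKBB
KKKKK
KKKKK
KKKKK
KKKKK
KKKKY
After op 3 fill(4,3,W) [31 cells changed]:
WWWWW
BWWBB
WWWWW
WWWWW
WWWWW
WWWWW
WWWWY
After op 4 paint(3,3,W):
WWWWW
BWWBB
WWWWW
WWWWW
WWWWW
WWWWW
WWWWY
After op 5 paint(4,3,G):
WWWWW
BWWBB
WWWWW
WWWWW
WWWGW
WWWWW
WWWWY
After op 6 paint(0,2,G):
WWGWW
BWWBB
WWWWW
WWWWW
WWWGW
WWWWW
WWWWY
After op 7 paint(0,1,K):
WKGWW
BWWBB
WWWWW
WWWWW
WWWGW
WWWWW
WWWWY

Answer: WKGWW
BWWBB
WWWWW
WWWWW
WWWGW
WWWWW
WWWWY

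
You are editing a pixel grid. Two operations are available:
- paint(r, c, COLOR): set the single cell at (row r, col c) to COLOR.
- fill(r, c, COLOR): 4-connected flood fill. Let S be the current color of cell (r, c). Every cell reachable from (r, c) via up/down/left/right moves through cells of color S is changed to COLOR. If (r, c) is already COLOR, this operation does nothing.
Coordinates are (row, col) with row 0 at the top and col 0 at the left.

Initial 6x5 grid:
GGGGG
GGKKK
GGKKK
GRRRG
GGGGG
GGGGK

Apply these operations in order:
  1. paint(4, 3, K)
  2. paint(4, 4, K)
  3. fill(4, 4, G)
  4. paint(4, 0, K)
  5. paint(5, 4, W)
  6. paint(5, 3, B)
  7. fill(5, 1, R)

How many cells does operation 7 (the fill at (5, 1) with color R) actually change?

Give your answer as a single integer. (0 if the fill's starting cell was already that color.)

After op 1 paint(4,3,K):
GGGGG
GGKKK
GGKKK
GRRRG
GGGKG
GGGGK
After op 2 paint(4,4,K):
GGGGG
GGKKK
GGKKK
GRRRG
GGGKK
GGGGK
After op 3 fill(4,4,G) [3 cells changed]:
GGGGG
GGKKK
GGKKK
GRRRG
GGGGG
GGGGG
After op 4 paint(4,0,K):
GGGGG
GGKKK
GGKKK
GRRRG
KGGGG
GGGGG
After op 5 paint(5,4,W):
GGGGG
GGKKK
GGKKK
GRRRG
KGGGG
GGGGW
After op 6 paint(5,3,B):
GGGGG
GGKKK
GGKKK
GRRRG
KGGGG
GGGBW
After op 7 fill(5,1,R) [8 cells changed]:
GGGGG
GGKKK
GGKKK
GRRRR
KRRRR
RRRBW

Answer: 8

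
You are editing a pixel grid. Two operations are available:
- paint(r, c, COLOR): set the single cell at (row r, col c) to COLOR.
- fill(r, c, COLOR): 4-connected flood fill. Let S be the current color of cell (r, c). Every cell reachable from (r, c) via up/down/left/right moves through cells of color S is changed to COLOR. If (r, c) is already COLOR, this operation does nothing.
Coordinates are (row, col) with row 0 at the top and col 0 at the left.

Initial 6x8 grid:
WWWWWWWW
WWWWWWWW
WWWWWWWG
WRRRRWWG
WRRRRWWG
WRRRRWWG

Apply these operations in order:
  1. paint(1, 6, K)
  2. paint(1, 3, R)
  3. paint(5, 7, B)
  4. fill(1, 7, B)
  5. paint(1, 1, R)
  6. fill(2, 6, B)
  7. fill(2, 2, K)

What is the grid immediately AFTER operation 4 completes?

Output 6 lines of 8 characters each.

After op 1 paint(1,6,K):
WWWWWWWW
WWWWWWKW
WWWWWWWG
WRRRRWWG
WRRRRWWG
WRRRRWWG
After op 2 paint(1,3,R):
WWWWWWWW
WWWRWWKW
WWWWWWWG
WRRRRWWG
WRRRRWWG
WRRRRWWG
After op 3 paint(5,7,B):
WWWWWWWW
WWWRWWKW
WWWWWWWG
WRRRRWWG
WRRRRWWG
WRRRRWWB
After op 4 fill(1,7,B) [30 cells changed]:
BBBBBBBB
BBBRBBKB
BBBBBBBG
BRRRRBBG
BRRRRBBG
BRRRRBBB

Answer: BBBBBBBB
BBBRBBKB
BBBBBBBG
BRRRRBBG
BRRRRBBG
BRRRRBBB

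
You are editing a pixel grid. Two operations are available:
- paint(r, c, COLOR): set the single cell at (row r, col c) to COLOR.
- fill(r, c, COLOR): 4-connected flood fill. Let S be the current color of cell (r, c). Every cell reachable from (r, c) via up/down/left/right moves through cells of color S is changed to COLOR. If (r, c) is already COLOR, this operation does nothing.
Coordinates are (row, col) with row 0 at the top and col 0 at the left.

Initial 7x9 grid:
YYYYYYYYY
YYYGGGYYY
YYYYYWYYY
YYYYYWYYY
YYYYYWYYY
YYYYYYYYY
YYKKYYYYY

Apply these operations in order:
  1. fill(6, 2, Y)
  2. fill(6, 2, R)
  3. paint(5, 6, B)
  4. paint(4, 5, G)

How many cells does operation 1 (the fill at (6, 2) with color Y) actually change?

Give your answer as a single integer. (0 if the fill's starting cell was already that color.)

After op 1 fill(6,2,Y) [2 cells changed]:
YYYYYYYYY
YYYGGGYYY
YYYYYWYYY
YYYYYWYYY
YYYYYWYYY
YYYYYYYYY
YYYYYYYYY

Answer: 2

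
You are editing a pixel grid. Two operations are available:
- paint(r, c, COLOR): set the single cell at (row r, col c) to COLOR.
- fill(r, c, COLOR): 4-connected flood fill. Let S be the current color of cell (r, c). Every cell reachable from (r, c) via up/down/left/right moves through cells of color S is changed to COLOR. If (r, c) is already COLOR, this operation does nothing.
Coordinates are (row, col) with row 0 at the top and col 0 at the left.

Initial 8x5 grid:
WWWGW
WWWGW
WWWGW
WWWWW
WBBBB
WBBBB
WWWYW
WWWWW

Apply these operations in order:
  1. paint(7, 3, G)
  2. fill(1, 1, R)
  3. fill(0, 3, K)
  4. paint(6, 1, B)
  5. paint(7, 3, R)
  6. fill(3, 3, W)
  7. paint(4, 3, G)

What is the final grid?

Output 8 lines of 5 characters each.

After op 1 paint(7,3,G):
WWWGW
WWWGW
WWWGW
WWWWW
WBBBB
WBBBB
WWWYW
WWWGW
After op 2 fill(1,1,R) [25 cells changed]:
RRRGR
RRRGR
RRRGR
RRRRR
RBBBB
RBBBB
RRRYW
RRRGW
After op 3 fill(0,3,K) [3 cells changed]:
RRRKR
RRRKR
RRRKR
RRRRR
RBBBB
RBBBB
RRRYW
RRRGW
After op 4 paint(6,1,B):
RRRKR
RRRKR
RRRKR
RRRRR
RBBBB
RBBBB
RBRYW
RRRGW
After op 5 paint(7,3,R):
RRRKR
RRRKR
RRRKR
RRRRR
RBBBB
RBBBB
RBRYW
RRRRW
After op 6 fill(3,3,W) [25 cells changed]:
WWWKW
WWWKW
WWWKW
WWWWW
WBBBB
WBBBB
WBWYW
WWWWW
After op 7 paint(4,3,G):
WWWKW
WWWKW
WWWKW
WWWWW
WBBGB
WBBBB
WBWYW
WWWWW

Answer: WWWKW
WWWKW
WWWKW
WWWWW
WBBGB
WBBBB
WBWYW
WWWWW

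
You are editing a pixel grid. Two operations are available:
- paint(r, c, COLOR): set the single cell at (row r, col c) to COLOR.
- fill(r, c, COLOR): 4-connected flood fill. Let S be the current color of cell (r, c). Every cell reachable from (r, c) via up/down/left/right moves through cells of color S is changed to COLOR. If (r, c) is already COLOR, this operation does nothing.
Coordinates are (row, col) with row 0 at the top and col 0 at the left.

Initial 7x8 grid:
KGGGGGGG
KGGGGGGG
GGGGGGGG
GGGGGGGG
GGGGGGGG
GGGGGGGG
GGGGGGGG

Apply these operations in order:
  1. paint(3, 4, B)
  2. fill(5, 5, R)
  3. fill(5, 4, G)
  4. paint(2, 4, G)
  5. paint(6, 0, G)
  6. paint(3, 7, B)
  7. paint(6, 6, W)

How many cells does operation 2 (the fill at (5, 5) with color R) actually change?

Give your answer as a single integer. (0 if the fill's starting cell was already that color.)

After op 1 paint(3,4,B):
KGGGGGGG
KGGGGGGG
GGGGGGGG
GGGGBGGG
GGGGGGGG
GGGGGGGG
GGGGGGGG
After op 2 fill(5,5,R) [53 cells changed]:
KRRRRRRR
KRRRRRRR
RRRRRRRR
RRRRBRRR
RRRRRRRR
RRRRRRRR
RRRRRRRR

Answer: 53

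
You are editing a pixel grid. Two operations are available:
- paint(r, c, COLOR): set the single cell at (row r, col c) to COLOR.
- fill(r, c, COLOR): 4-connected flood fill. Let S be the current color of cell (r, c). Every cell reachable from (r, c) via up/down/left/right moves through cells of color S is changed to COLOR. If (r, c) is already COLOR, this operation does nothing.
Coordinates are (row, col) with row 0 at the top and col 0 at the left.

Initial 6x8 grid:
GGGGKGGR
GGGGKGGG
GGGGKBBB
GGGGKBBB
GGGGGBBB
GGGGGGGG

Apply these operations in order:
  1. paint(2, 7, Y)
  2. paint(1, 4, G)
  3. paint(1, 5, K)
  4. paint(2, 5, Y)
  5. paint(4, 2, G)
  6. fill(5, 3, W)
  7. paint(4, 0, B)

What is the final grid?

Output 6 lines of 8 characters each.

Answer: WWWWKGGR
WWWWWKGG
WWWWKYBY
WWWWKBBB
BWWWWBBB
WWWWWWWW

Derivation:
After op 1 paint(2,7,Y):
GGGGKGGR
GGGGKGGG
GGGGKBBY
GGGGKBBB
GGGGGBBB
GGGGGGGG
After op 2 paint(1,4,G):
GGGGKGGR
GGGGGGGG
GGGGKBBY
GGGGKBBB
GGGGGBBB
GGGGGGGG
After op 3 paint(1,5,K):
GGGGKGGR
GGGGGKGG
GGGGKBBY
GGGGKBBB
GGGGGBBB
GGGGGGGG
After op 4 paint(2,5,Y):
GGGGKGGR
GGGGGKGG
GGGGKYBY
GGGGKBBB
GGGGGBBB
GGGGGGGG
After op 5 paint(4,2,G):
GGGGKGGR
GGGGGKGG
GGGGKYBY
GGGGKBBB
GGGGGBBB
GGGGGGGG
After op 6 fill(5,3,W) [30 cells changed]:
WWWWKGGR
WWWWWKGG
WWWWKYBY
WWWWKBBB
WWWWWBBB
WWWWWWWW
After op 7 paint(4,0,B):
WWWWKGGR
WWWWWKGG
WWWWKYBY
WWWWKBBB
BWWWWBBB
WWWWWWWW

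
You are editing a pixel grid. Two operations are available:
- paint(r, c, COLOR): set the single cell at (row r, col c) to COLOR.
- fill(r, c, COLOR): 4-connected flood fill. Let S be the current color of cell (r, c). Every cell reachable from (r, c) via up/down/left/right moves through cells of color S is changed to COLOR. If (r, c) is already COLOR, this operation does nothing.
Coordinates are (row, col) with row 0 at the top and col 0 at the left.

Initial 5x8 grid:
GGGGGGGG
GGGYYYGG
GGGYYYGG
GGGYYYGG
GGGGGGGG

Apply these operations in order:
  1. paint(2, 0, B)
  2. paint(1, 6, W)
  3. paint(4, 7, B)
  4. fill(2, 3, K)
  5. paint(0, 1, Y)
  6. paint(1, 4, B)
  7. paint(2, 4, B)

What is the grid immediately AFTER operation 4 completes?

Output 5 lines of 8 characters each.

Answer: GGGGGGGG
GGGKKKWG
BGGKKKGG
GGGKKKGG
GGGGGGGB

Derivation:
After op 1 paint(2,0,B):
GGGGGGGG
GGGYYYGG
BGGYYYGG
GGGYYYGG
GGGGGGGG
After op 2 paint(1,6,W):
GGGGGGGG
GGGYYYWG
BGGYYYGG
GGGYYYGG
GGGGGGGG
After op 3 paint(4,7,B):
GGGGGGGG
GGGYYYWG
BGGYYYGG
GGGYYYGG
GGGGGGGB
After op 4 fill(2,3,K) [9 cells changed]:
GGGGGGGG
GGGKKKWG
BGGKKKGG
GGGKKKGG
GGGGGGGB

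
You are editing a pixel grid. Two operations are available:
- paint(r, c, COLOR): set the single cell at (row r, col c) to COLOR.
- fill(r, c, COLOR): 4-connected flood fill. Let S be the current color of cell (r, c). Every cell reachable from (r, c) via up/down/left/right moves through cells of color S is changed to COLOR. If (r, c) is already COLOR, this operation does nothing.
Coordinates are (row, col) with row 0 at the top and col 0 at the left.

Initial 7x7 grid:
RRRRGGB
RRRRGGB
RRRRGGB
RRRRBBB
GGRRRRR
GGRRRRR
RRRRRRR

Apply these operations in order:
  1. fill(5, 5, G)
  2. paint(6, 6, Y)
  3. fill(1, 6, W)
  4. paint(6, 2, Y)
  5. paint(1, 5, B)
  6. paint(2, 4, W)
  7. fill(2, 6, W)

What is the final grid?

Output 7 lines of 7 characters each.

Answer: GGGGGGW
GGGGGBW
GGGGWGW
GGGGWWW
GGGGGGG
GGGGGGG
GGYGGGY

Derivation:
After op 1 fill(5,5,G) [33 cells changed]:
GGGGGGB
GGGGGGB
GGGGGGB
GGGGBBB
GGGGGGG
GGGGGGG
GGGGGGG
After op 2 paint(6,6,Y):
GGGGGGB
GGGGGGB
GGGGGGB
GGGGBBB
GGGGGGG
GGGGGGG
GGGGGGY
After op 3 fill(1,6,W) [6 cells changed]:
GGGGGGW
GGGGGGW
GGGGGGW
GGGGWWW
GGGGGGG
GGGGGGG
GGGGGGY
After op 4 paint(6,2,Y):
GGGGGGW
GGGGGGW
GGGGGGW
GGGGWWW
GGGGGGG
GGGGGGG
GGYGGGY
After op 5 paint(1,5,B):
GGGGGGW
GGGGGBW
GGGGGGW
GGGGWWW
GGGGGGG
GGGGGGG
GGYGGGY
After op 6 paint(2,4,W):
GGGGGGW
GGGGGBW
GGGGWGW
GGGGWWW
GGGGGGG
GGGGGGG
GGYGGGY
After op 7 fill(2,6,W) [0 cells changed]:
GGGGGGW
GGGGGBW
GGGGWGW
GGGGWWW
GGGGGGG
GGGGGGG
GGYGGGY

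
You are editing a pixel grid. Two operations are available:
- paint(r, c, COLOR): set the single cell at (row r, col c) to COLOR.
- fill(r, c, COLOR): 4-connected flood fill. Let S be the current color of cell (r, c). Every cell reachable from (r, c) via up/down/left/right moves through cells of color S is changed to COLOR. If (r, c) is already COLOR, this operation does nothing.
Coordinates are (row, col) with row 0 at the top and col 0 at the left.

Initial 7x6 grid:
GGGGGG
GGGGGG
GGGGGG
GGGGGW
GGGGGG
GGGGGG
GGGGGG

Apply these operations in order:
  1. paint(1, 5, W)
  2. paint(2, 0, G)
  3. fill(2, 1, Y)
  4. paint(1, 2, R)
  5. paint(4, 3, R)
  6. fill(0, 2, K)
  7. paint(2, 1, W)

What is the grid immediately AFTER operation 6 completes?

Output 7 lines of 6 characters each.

After op 1 paint(1,5,W):
GGGGGG
GGGGGW
GGGGGG
GGGGGW
GGGGGG
GGGGGG
GGGGGG
After op 2 paint(2,0,G):
GGGGGG
GGGGGW
GGGGGG
GGGGGW
GGGGGG
GGGGGG
GGGGGG
After op 3 fill(2,1,Y) [40 cells changed]:
YYYYYY
YYYYYW
YYYYYY
YYYYYW
YYYYYY
YYYYYY
YYYYYY
After op 4 paint(1,2,R):
YYYYYY
YYRYYW
YYYYYY
YYYYYW
YYYYYY
YYYYYY
YYYYYY
After op 5 paint(4,3,R):
YYYYYY
YYRYYW
YYYYYY
YYYYYW
YYYRYY
YYYYYY
YYYYYY
After op 6 fill(0,2,K) [38 cells changed]:
KKKKKK
KKRKKW
KKKKKK
KKKKKW
KKKRKK
KKKKKK
KKKKKK

Answer: KKKKKK
KKRKKW
KKKKKK
KKKKKW
KKKRKK
KKKKKK
KKKKKK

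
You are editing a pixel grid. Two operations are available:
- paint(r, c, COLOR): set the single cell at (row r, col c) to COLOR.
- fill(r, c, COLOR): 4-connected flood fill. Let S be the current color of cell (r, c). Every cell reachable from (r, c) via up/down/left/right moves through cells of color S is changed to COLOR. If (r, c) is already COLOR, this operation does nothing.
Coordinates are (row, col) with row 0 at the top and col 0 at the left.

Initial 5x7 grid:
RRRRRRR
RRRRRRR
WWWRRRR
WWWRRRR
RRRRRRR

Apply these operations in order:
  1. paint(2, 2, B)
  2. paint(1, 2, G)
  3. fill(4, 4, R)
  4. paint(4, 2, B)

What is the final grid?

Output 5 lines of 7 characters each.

After op 1 paint(2,2,B):
RRRRRRR
RRRRRRR
WWBRRRR
WWWRRRR
RRRRRRR
After op 2 paint(1,2,G):
RRRRRRR
RRGRRRR
WWBRRRR
WWWRRRR
RRRRRRR
After op 3 fill(4,4,R) [0 cells changed]:
RRRRRRR
RRGRRRR
WWBRRRR
WWWRRRR
RRRRRRR
After op 4 paint(4,2,B):
RRRRRRR
RRGRRRR
WWBRRRR
WWWRRRR
RRBRRRR

Answer: RRRRRRR
RRGRRRR
WWBRRRR
WWWRRRR
RRBRRRR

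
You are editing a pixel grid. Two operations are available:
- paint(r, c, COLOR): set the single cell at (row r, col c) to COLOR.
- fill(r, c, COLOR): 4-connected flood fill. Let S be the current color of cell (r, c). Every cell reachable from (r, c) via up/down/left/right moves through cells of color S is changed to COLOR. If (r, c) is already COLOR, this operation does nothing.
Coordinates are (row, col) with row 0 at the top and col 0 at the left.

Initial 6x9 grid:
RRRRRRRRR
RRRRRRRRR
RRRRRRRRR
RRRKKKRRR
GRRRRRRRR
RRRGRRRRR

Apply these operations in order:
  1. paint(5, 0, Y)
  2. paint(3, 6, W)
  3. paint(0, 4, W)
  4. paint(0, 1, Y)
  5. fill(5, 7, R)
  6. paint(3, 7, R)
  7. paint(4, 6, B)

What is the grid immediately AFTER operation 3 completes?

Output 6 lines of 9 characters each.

Answer: RRRRWRRRR
RRRRRRRRR
RRRRRRRRR
RRRKKKWRR
GRRRRRRRR
YRRGRRRRR

Derivation:
After op 1 paint(5,0,Y):
RRRRRRRRR
RRRRRRRRR
RRRRRRRRR
RRRKKKRRR
GRRRRRRRR
YRRGRRRRR
After op 2 paint(3,6,W):
RRRRRRRRR
RRRRRRRRR
RRRRRRRRR
RRRKKKWRR
GRRRRRRRR
YRRGRRRRR
After op 3 paint(0,4,W):
RRRRWRRRR
RRRRRRRRR
RRRRRRRRR
RRRKKKWRR
GRRRRRRRR
YRRGRRRRR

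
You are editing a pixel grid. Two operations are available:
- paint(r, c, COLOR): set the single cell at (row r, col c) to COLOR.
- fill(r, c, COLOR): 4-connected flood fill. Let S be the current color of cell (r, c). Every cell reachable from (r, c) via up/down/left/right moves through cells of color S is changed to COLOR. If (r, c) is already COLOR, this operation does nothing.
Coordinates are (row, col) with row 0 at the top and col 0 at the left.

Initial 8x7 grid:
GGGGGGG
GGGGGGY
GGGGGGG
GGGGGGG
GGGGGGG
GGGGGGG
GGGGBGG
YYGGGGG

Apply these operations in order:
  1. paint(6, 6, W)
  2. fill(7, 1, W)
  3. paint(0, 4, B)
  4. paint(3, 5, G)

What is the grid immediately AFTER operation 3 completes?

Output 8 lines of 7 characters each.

Answer: GGGGBGG
GGGGGGY
GGGGGGG
GGGGGGG
GGGGGGG
GGGGGGG
GGGGBGW
WWGGGGG

Derivation:
After op 1 paint(6,6,W):
GGGGGGG
GGGGGGY
GGGGGGG
GGGGGGG
GGGGGGG
GGGGGGG
GGGGBGW
YYGGGGG
After op 2 fill(7,1,W) [2 cells changed]:
GGGGGGG
GGGGGGY
GGGGGGG
GGGGGGG
GGGGGGG
GGGGGGG
GGGGBGW
WWGGGGG
After op 3 paint(0,4,B):
GGGGBGG
GGGGGGY
GGGGGGG
GGGGGGG
GGGGGGG
GGGGGGG
GGGGBGW
WWGGGGG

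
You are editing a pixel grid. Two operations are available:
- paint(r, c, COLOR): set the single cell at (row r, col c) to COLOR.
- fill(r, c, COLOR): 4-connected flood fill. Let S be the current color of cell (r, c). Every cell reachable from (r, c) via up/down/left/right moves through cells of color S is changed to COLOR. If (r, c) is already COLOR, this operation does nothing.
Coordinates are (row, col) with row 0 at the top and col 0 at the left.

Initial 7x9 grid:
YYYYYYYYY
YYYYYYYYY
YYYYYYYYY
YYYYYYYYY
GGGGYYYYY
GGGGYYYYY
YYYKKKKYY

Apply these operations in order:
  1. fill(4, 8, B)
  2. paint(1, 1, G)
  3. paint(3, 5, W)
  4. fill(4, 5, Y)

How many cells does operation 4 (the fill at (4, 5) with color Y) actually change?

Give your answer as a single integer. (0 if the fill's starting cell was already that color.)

Answer: 46

Derivation:
After op 1 fill(4,8,B) [48 cells changed]:
BBBBBBBBB
BBBBBBBBB
BBBBBBBBB
BBBBBBBBB
GGGGBBBBB
GGGGBBBBB
YYYKKKKBB
After op 2 paint(1,1,G):
BBBBBBBBB
BGBBBBBBB
BBBBBBBBB
BBBBBBBBB
GGGGBBBBB
GGGGBBBBB
YYYKKKKBB
After op 3 paint(3,5,W):
BBBBBBBBB
BGBBBBBBB
BBBBBBBBB
BBBBBWBBB
GGGGBBBBB
GGGGBBBBB
YYYKKKKBB
After op 4 fill(4,5,Y) [46 cells changed]:
YYYYYYYYY
YGYYYYYYY
YYYYYYYYY
YYYYYWYYY
GGGGYYYYY
GGGGYYYYY
YYYKKKKYY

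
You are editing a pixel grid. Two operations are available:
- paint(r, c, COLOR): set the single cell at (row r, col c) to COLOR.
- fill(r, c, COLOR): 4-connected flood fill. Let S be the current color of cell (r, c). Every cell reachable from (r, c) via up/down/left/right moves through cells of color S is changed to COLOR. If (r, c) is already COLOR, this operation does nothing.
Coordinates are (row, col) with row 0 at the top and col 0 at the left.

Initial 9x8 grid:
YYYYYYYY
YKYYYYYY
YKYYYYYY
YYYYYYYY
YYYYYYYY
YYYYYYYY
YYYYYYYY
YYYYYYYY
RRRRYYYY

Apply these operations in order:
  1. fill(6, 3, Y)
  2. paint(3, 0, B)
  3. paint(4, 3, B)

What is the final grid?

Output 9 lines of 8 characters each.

After op 1 fill(6,3,Y) [0 cells changed]:
YYYYYYYY
YKYYYYYY
YKYYYYYY
YYYYYYYY
YYYYYYYY
YYYYYYYY
YYYYYYYY
YYYYYYYY
RRRRYYYY
After op 2 paint(3,0,B):
YYYYYYYY
YKYYYYYY
YKYYYYYY
BYYYYYYY
YYYYYYYY
YYYYYYYY
YYYYYYYY
YYYYYYYY
RRRRYYYY
After op 3 paint(4,3,B):
YYYYYYYY
YKYYYYYY
YKYYYYYY
BYYYYYYY
YYYBYYYY
YYYYYYYY
YYYYYYYY
YYYYYYYY
RRRRYYYY

Answer: YYYYYYYY
YKYYYYYY
YKYYYYYY
BYYYYYYY
YYYBYYYY
YYYYYYYY
YYYYYYYY
YYYYYYYY
RRRRYYYY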